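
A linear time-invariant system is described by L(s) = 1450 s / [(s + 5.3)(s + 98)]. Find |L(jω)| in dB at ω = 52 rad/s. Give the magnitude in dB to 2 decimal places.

22.28 dB

|j52| = 52
|j52 + 5.3| = √(52² + 5.3²) = 52.27
|j52 + 98| = √(52² + 98²) = 110.9
|L(j52)| = 1450 × 52 / (52.27 × 110.9) = 13.003
20 log₁₀(13.003) = 22.281 dB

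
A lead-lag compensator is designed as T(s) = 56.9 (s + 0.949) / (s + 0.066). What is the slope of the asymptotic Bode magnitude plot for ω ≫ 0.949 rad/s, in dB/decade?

0 dB/decade

With 1 zero and 1 pole, the high-frequency asymptotic slope is 20 × (1 − 1) = 0 dB/decade.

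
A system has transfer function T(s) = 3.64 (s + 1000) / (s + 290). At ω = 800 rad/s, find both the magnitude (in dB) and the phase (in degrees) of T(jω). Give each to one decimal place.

|j800 + 1000| = √(800² + 1000²) = 1281
|j800 + 290| = √(800² + 290²) = 850.9
|T(j800)| = 3.64 × 1281 / 850.9 = 5.478
20 log₁₀(5.478) = 14.77 dB
∠(j800 + 1000) = arctan(800/1000) = 38.66°
∠(j800 + 290) = arctan(800/290) = 70.07°
∠T(j800) = 38.66° − 70.07° = -31.41°

|T| = 14.8 dB, ∠T = -31.4°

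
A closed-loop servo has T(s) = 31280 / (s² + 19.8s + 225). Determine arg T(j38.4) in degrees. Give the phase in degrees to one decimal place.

∠[(j38.4)² + 19.8(j38.4) + 225] = ∠[-1249.6 + j760.32] = 148.68°
∠T(j38.4) = −148.68° = -148.68°

-148.7°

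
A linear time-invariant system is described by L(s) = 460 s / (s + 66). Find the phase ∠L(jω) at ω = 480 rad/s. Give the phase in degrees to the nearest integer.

8 deg

∠(j480) = 90.00°
∠(j480 + 66) = arctan(480/66) = 82.17°
∠L(j480) = 90.00° − 82.17° = 7.83°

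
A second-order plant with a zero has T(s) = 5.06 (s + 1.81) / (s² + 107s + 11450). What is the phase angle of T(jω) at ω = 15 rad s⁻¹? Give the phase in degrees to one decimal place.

∠(j15 + 1.81) = arctan(15/1.81) = 83.12°
∠[(j15)² + 107(j15) + 11450] = ∠[11225 + j1605] = 8.14°
∠T(j15) = 83.12° − 8.14° = 74.98°

75.0 deg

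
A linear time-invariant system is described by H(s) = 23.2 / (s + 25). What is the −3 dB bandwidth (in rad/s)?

For a single-pole low-pass, the −3 dB point is at the pole: ω = 25 rad/s.

25 rad/s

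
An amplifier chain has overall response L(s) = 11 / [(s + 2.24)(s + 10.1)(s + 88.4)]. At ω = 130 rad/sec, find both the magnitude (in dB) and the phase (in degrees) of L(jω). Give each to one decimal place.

|L| = -107.7 dB, ∠L = -230.4 deg

|j130 + 2.24| = √(130² + 2.24²) = 130
|j130 + 10.1| = √(130² + 10.1²) = 130.4
|j130 + 88.4| = √(130² + 88.4²) = 157.2
|L(j130)| = 11 / (130 × 130.4 × 157.2) = 4.1272e-06
20 log₁₀(4.1272e-06) = -107.69 dB
∠(j130 + 2.24) = arctan(130/2.24) = 89.01°
∠(j130 + 10.1) = arctan(130/10.1) = 85.56°
∠(j130 + 88.4) = arctan(130/88.4) = 55.78°
∠L(j130) = − (89.01° + 85.56° + 55.78°) = -230.35°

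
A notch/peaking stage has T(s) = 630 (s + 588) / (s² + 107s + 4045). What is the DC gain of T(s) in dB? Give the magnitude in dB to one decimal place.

39.2 dB

T(0) = 630 × 588 / 4045 = 91.58
20 log₁₀(91.58) = 39.24 dB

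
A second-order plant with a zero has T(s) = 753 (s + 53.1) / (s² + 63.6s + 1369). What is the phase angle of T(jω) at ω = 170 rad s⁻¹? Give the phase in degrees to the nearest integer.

∠(j170 + 53.1) = arctan(170/53.1) = 72.65°
∠[(j170)² + 63.6(j170) + 1369] = ∠[-27531 + j10812] = 158.56°
∠T(j170) = 72.65° − 158.56° = -85.91°

-86°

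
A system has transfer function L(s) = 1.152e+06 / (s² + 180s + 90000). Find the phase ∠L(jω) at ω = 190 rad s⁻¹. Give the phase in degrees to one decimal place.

∠[(j190)² + 180(j190) + 90000] = ∠[53900 + j34200] = 32.40°
∠L(j190) = −32.40° = -32.40°

-32.4°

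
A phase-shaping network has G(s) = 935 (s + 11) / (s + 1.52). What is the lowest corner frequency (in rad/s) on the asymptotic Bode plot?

1.52 rad/s

Break frequencies occur at each pole and zero magnitude: 1.52 rad/s, 11 rad/s.
The lowest is 1.52 rad/s.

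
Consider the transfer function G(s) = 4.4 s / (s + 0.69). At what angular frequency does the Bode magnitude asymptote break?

The single real pole at s = −0.69 gives a corner at ω = 0.69 rad/s.

0.69 rad/s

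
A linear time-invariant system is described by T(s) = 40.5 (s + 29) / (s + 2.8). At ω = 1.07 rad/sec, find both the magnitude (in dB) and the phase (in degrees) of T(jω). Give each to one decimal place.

|j1.07 + 29| = √(1.07² + 29²) = 29.02
|j1.07 + 2.8| = √(1.07² + 2.8²) = 2.997
|T(j1.07)| = 40.5 × 29.02 / 2.997 = 392.1
20 log₁₀(392.1) = 51.87 dB
∠(j1.07 + 29) = arctan(1.07/29) = 2.11°
∠(j1.07 + 2.8) = arctan(1.07/2.8) = 20.91°
∠T(j1.07) = 2.11° − 20.91° = -18.80°

|T| = 51.9 dB, ∠T = -18.8°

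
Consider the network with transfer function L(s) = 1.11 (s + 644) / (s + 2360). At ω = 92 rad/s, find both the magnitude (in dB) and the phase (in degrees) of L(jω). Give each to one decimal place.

|L| = -10.3 dB, ∠L = 5.9°

|j92 + 644| = √(92² + 644²) = 650.5
|j92 + 2360| = √(92² + 2360²) = 2362
|L(j92)| = 1.11 × 650.5 / 2362 = 0.30574
20 log₁₀(0.30574) = -10.29 dB
∠(j92 + 644) = arctan(92/644) = 8.13°
∠(j92 + 2360) = arctan(92/2360) = 2.23°
∠L(j92) = 8.13° − 2.23° = 5.90°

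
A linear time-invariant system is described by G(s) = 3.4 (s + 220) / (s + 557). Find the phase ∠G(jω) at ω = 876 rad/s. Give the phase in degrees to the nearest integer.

∠(j876 + 220) = arctan(876/220) = 75.90°
∠(j876 + 557) = arctan(876/557) = 57.55°
∠G(j876) = 75.90° − 57.55° = 18.35°

18°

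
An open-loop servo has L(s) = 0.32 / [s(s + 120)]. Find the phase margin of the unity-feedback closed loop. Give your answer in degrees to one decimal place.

90.0°

Gain crossover: |L(jω)| = 1 at ω ≈ 0.00267 rad/s.
∠L(j0.00267) = −90° − arctan(0.00267/120) ≈ -90.00°
PM = 180° + (-90.00°) = 90.00°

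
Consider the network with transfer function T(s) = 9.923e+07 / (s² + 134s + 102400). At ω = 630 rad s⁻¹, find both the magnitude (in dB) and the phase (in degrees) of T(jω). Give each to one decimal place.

|T| = 50.2 dB, ∠T = -164.0°

|(j630)² + 134(j630) + 102400| = |-2.945e+05 + j84420| = 3.064e+05
|T(j630)| = 9.923e+07 / 3.064e+05 = 323.9
20 log₁₀(323.9) = 50.21 dB
∠[(j630)² + 134(j630) + 102400] = ∠[-2.945e+05 + j84420] = 164.00°
∠T(j630) = −164.00° = -164.00°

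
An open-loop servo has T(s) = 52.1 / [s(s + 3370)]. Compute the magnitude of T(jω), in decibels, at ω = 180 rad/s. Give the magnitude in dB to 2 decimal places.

|j180 + 3370| = √(180² + 3370²) = 3375
|j180| = 180
|T(j180)| = 52.1 / (3375 × 180) = 8.5766e-05
20 log₁₀(8.5766e-05) = -81.334 dB

-81.33 dB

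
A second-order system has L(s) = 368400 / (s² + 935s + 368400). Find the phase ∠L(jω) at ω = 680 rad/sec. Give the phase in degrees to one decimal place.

∠[(j680)² + 935(j680) + 368400] = ∠[-94000 + j6.358e+05] = 98.41°
∠L(j680) = −98.41° = -98.41°

-98.4°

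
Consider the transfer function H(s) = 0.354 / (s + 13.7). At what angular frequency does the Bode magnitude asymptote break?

13.7 rad/sec

The single real pole at s = −13.7 gives a corner at ω = 13.7 rad/sec.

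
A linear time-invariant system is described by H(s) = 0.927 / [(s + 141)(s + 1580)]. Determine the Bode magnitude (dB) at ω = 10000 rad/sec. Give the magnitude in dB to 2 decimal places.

-160.77 dB

|j10000 + 141| = √(10000² + 141²) = 1e+04
|j10000 + 1580| = √(10000² + 1580²) = 1.012e+04
|H(j10000)| = 0.927 / (1e+04 × 1.012e+04) = 9.1555e-09
20 log₁₀(9.1555e-09) = -160.766 dB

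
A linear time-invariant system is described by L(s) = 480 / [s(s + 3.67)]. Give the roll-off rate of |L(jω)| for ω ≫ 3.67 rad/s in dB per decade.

With 0 zeros and 2 poles, the high-frequency asymptotic slope is 20 × (0 − 2) = -40 dB/decade.

-40 dB/decade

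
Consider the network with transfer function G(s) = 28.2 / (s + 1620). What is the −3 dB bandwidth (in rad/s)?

For a single-pole low-pass, the −3 dB point is at the pole: ω = 1620 rad/s.

1620 rad/s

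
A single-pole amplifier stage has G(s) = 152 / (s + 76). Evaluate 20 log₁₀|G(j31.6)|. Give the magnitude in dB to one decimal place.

5.3 dB

|j31.6 + 76| = √(31.6² + 76²) = 82.31
|G(j31.6)| = 152 / 82.31 = 1.8467
20 log₁₀(1.8467) = 5.33 dB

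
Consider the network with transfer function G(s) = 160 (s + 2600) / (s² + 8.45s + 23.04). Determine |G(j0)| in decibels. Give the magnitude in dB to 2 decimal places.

85.13 dB

G(0) = 160 × 2600 / 23.04 = 18056
20 log₁₀(18056) = 85.132 dB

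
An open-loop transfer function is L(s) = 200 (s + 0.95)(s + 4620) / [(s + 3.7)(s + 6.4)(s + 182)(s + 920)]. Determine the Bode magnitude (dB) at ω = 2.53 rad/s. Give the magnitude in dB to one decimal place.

|j2.53 + 0.95| = √(2.53² + 0.95²) = 2.702
|j2.53 + 4620| = √(2.53² + 4620²) = 4620
|j2.53 + 3.7| = √(2.53² + 3.7²) = 4.482
|j2.53 + 6.4| = √(2.53² + 6.4²) = 6.882
|j2.53 + 182| = √(2.53² + 182²) = 182
|j2.53 + 920| = √(2.53² + 920²) = 920
|L(j2.53)| = 200 × 2.702 × 4620 / (4.482 × 6.882 × 182 × 920) = 0.48342
20 log₁₀(0.48342) = -6.31 dB

-6.3 dB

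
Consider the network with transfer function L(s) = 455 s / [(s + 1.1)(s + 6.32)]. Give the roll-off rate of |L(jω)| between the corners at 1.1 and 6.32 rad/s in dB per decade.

0 dB/decade

In this band the factors already past their corner are: 1 differentiator zero, pole at 1.1; net slope = 0 dB/decade.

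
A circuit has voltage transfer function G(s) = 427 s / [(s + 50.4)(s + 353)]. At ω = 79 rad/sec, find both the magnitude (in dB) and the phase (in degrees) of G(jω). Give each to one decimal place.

|G| = -0.0 dB, ∠G = 19.9°

|j79| = 79
|j79 + 50.4| = √(79² + 50.4²) = 93.71
|j79 + 353| = √(79² + 353²) = 361.7
|G(j79)| = 427 × 79 / (93.71 × 361.7) = 0.99516
20 log₁₀(0.99516) = -0.04 dB
∠(j79) = 90.00°
∠(j79 + 50.4) = arctan(79/50.4) = 57.46°
∠(j79 + 353) = arctan(79/353) = 12.61°
∠G(j79) = 90.00° − (57.46° + 12.61°) = 19.92°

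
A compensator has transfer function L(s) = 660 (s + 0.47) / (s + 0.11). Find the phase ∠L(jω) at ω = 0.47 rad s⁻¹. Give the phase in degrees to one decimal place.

-31.8°

∠(j0.47 + 0.47) = arctan(0.47/0.47) = 45.00°
∠(j0.47 + 0.11) = arctan(0.47/0.11) = 76.83°
∠L(j0.47) = 45.00° − 76.83° = -31.83°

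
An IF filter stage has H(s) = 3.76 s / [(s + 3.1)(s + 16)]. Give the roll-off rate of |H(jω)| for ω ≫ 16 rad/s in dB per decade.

-20 dB/decade

With 1 zero and 2 poles, the high-frequency asymptotic slope is 20 × (1 − 2) = -20 dB/decade.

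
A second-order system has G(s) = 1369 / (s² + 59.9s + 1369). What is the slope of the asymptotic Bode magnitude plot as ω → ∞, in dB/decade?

-40 dB/decade

With 0 zeros and 2 poles, the high-frequency asymptotic slope is 20 × (0 − 2) = -40 dB/decade.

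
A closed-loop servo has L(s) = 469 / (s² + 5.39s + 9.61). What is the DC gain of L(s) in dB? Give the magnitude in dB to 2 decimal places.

33.77 dB

L(0) = 469 / 9.61 = 48.803
20 log₁₀(48.803) = 33.769 dB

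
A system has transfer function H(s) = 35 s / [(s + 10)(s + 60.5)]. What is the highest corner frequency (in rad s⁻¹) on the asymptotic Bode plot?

60.5 rad s⁻¹

Break frequencies occur at each pole and zero magnitude: 10 rad s⁻¹, 60.5 rad s⁻¹.
The highest is 60.5 rad s⁻¹.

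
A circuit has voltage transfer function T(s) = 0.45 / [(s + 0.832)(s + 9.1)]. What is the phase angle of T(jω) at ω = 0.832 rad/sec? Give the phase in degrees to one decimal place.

-50.2°

∠(j0.832 + 0.832) = arctan(0.832/0.832) = 45.00°
∠(j0.832 + 9.1) = arctan(0.832/9.1) = 5.22°
∠T(j0.832) = − (45.00° + 5.22°) = -50.22°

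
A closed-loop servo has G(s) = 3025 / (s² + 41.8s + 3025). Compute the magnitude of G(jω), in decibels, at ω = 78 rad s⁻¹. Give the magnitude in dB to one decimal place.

|(j78)² + 41.8(j78) + 3025| = |-3059 + j3260.4| = 4471
|G(j78)| = 3025 / 4471 = 0.67662
20 log₁₀(0.67662) = -3.39 dB

-3.4 dB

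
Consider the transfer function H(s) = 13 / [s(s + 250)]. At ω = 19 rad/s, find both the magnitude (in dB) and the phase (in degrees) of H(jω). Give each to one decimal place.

|j19 + 250| = √(19² + 250²) = 250.7
|j19| = 19
|H(j19)| = 13 / (250.7 × 19) = 0.002729
20 log₁₀(0.002729) = -51.28 dB
∠(j19 + 250) = arctan(19/250) = 4.35°
∠(j19) = 90.00°
∠H(j19) = − (4.35° + 90.00°) = -94.35°

|H| = -51.3 dB, ∠H = -94.3°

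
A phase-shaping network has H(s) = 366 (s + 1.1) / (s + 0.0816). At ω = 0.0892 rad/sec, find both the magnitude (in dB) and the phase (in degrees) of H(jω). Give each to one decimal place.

|H| = 70.5 dB, ∠H = -42.9 deg

|j0.0892 + 1.1| = √(0.0892² + 1.1²) = 1.104
|j0.0892 + 0.0816| = √(0.0892² + 0.0816²) = 0.1209
|H(j0.0892)| = 366 × 1.104 / 0.1209 = 3341.1
20 log₁₀(3341.1) = 70.48 dB
∠(j0.0892 + 1.1) = arctan(0.0892/1.1) = 4.64°
∠(j0.0892 + 0.0816) = arctan(0.0892/0.0816) = 47.55°
∠H(j0.0892) = 4.64° − 47.55° = -42.91°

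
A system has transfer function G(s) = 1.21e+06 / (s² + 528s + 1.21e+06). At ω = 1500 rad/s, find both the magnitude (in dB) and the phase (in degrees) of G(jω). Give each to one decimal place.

|(j1500)² + 528(j1500) + 1.21e+06| = |-1.04e+06 + j7.92e+05| = 1.307e+06
|G(j1500)| = 1.21e+06 / 1.307e+06 = 0.92562
20 log₁₀(0.92562) = -0.67 dB
∠[(j1500)² + 528(j1500) + 1.21e+06] = ∠[-1.04e+06 + j7.92e+05] = 142.71°
∠G(j1500) = −142.71° = -142.71°

|G| = -0.7 dB, ∠G = -142.7°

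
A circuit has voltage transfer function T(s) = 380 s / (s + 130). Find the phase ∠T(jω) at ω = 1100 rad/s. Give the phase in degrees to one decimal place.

∠(j1100) = 90.00°
∠(j1100 + 130) = arctan(1100/130) = 83.26°
∠T(j1100) = 90.00° − 83.26° = 6.74°

6.7°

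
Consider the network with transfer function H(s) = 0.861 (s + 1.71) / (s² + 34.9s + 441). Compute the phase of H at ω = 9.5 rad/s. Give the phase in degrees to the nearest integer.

36°

∠(j9.5 + 1.71) = arctan(9.5/1.71) = 79.80°
∠[(j9.5)² + 34.9(j9.5) + 441] = ∠[350.75 + j331.55] = 43.39°
∠H(j9.5) = 79.80° − 43.39° = 36.41°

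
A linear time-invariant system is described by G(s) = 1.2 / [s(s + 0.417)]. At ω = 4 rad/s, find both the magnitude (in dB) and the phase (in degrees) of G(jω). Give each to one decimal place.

|j4 + 0.417| = √(4² + 0.417²) = 4.022
|j4| = 4
|G(j4)| = 1.2 / (4.022 × 4) = 0.074596
20 log₁₀(0.074596) = -22.55 dB
∠(j4 + 0.417) = arctan(4/0.417) = 84.05°
∠(j4) = 90.00°
∠G(j4) = − (84.05° + 90.00°) = -174.05°

|G| = -22.5 dB, ∠G = -174.0°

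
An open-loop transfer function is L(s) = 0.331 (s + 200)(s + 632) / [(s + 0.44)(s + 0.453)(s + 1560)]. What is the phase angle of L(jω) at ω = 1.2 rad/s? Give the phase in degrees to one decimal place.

-138.8°

∠(j1.2 + 200) = arctan(1.2/200) = 0.34°
∠(j1.2 + 632) = arctan(1.2/632) = 0.11°
∠(j1.2 + 0.44) = arctan(1.2/0.44) = 69.86°
∠(j1.2 + 0.453) = arctan(1.2/0.453) = 69.32°
∠(j1.2 + 1560) = arctan(1.2/1560) = 0.04°
∠L(j1.2) = 0.34° + 0.11° − (69.86° + 69.32° + 0.04°) = -138.77°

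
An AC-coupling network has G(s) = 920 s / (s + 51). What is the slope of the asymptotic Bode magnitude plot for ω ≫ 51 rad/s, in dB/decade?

0 dB/decade

With 1 zero and 1 pole, the high-frequency asymptotic slope is 20 × (1 − 1) = 0 dB/decade.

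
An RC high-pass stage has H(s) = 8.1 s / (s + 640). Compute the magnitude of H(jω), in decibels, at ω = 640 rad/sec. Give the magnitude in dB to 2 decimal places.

15.16 dB

|j640| = 640
|j640 + 640| = √(640² + 640²) = 905.1
|H(j640)| = 8.1 × 640 / 905.1 = 5.7276
20 log₁₀(5.7276) = 15.159 dB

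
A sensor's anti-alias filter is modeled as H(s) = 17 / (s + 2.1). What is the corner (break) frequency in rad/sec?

2.1 rad/sec

The single real pole at s = −2.1 gives a corner at ω = 2.1 rad/sec.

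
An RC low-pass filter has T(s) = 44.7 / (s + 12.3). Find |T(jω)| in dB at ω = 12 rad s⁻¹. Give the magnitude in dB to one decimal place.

8.3 dB

|j12 + 12.3| = √(12² + 12.3²) = 17.18
|T(j12)| = 44.7 / 17.18 = 2.6013
20 log₁₀(2.6013) = 8.30 dB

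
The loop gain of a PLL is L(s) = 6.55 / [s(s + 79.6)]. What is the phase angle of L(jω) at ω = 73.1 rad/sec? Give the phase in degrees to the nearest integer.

-133 deg

∠(j73.1 + 79.6) = arctan(73.1/79.6) = 42.56°
∠(j73.1) = 90.00°
∠L(j73.1) = − (42.56° + 90.00°) = -132.56°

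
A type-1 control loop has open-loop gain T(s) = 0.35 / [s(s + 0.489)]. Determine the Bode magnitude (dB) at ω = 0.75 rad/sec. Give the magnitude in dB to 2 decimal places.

-5.66 dB

|j0.75 + 0.489| = √(0.75² + 0.489²) = 0.8953
|j0.75| = 0.75
|T(j0.75)| = 0.35 / (0.8953 × 0.75) = 0.52122
20 log₁₀(0.52122) = -5.660 dB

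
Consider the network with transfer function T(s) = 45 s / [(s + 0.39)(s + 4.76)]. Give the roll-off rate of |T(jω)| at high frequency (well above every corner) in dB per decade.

-20 dB/decade

With 1 zero and 2 poles, the high-frequency asymptotic slope is 20 × (1 − 2) = -20 dB/decade.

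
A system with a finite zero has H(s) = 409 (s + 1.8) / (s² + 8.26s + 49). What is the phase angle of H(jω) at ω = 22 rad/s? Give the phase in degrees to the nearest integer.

∠(j22 + 1.8) = arctan(22/1.8) = 85.32°
∠[(j22)² + 8.26(j22) + 49] = ∠[-435 + j181.72] = 157.33°
∠H(j22) = 85.32° − 157.33° = -72.00°

-72 deg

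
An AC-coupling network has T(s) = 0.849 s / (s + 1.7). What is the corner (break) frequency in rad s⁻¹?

The single real pole at s = −1.7 gives a corner at ω = 1.7 rad s⁻¹.

1.7 rad s⁻¹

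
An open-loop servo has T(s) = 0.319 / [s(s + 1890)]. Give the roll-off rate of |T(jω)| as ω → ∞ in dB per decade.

-40 dB/decade

With 0 zeros and 2 poles, the high-frequency asymptotic slope is 20 × (0 − 2) = -40 dB/decade.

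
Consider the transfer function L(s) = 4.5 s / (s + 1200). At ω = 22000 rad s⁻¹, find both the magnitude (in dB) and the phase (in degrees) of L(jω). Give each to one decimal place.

|L| = 13.1 dB, ∠L = 3.1 deg

|j22000| = 2.2e+04
|j22000 + 1200| = √(22000² + 1200²) = 2.203e+04
|L(j22000)| = 4.5 × 2.2e+04 / 2.203e+04 = 4.4933
20 log₁₀(4.4933) = 13.05 dB
∠(j22000) = 90.00°
∠(j22000 + 1200) = arctan(22000/1200) = 86.88°
∠L(j22000) = 90.00° − 86.88° = 3.12°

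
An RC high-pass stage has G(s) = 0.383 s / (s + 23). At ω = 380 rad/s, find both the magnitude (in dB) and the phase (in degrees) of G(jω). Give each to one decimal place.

|j380| = 380
|j380 + 23| = √(380² + 23²) = 380.7
|G(j380)| = 0.383 × 380 / 380.7 = 0.3823
20 log₁₀(0.3823) = -8.35 dB
∠(j380) = 90.00°
∠(j380 + 23) = arctan(380/23) = 86.54°
∠G(j380) = 90.00° − 86.54° = 3.46°

|G| = -8.4 dB, ∠G = 3.5 deg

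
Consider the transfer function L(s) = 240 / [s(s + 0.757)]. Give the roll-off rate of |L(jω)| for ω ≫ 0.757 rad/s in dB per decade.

With 0 zeros and 2 poles, the high-frequency asymptotic slope is 20 × (0 − 2) = -40 dB/decade.

-40 dB/decade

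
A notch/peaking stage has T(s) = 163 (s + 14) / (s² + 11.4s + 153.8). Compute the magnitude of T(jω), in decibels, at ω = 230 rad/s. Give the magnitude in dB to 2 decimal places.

|j230 + 14| = √(230² + 14²) = 230.4
|(j230)² + 11.4(j230) + 153.8| = |-52746 + j2622| = 5.281e+04
|T(j230)| = 163 × 230.4 / 5.281e+04 = 0.7112
20 log₁₀(0.7112) = -2.960 dB

-2.96 dB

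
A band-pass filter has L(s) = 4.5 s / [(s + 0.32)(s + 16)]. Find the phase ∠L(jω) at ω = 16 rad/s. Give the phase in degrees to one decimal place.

∠(j16) = 90.00°
∠(j16 + 0.32) = arctan(16/0.32) = 88.85°
∠(j16 + 16) = arctan(16/16) = 45.00°
∠L(j16) = 90.00° − (88.85° + 45.00°) = -43.85°

-43.9°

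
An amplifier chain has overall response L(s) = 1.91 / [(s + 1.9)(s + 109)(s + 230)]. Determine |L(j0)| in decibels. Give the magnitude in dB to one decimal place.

L(0) = 1.91 / (1.9 × 109 × 230) = 4.0098e-05
20 log₁₀(4.0098e-05) = -87.94 dB

-87.9 dB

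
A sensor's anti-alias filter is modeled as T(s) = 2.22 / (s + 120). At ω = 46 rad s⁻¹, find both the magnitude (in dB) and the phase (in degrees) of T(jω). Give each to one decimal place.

|T| = -35.3 dB, ∠T = -21.0°

|j46 + 120| = √(46² + 120²) = 128.5
|T(j46)| = 2.22 / 128.5 = 0.017274
20 log₁₀(0.017274) = -35.25 dB
∠(j46 + 120) = arctan(46/120) = 20.97°
∠T(j46) = −20.97° = -20.97°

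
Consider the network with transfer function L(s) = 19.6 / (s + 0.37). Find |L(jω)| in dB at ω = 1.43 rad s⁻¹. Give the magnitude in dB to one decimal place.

22.5 dB

|j1.43 + 0.37| = √(1.43² + 0.37²) = 1.477
|L(j1.43)| = 19.6 / 1.477 = 13.269
20 log₁₀(13.269) = 22.46 dB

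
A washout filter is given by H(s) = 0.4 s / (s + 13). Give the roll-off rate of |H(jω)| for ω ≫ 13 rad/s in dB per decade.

0 dB/decade

With 1 zero and 1 pole, the high-frequency asymptotic slope is 20 × (1 − 1) = 0 dB/decade.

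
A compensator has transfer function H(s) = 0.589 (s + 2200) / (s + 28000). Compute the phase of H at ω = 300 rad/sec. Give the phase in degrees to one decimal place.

7.2°

∠(j300 + 2200) = arctan(300/2200) = 7.77°
∠(j300 + 28000) = arctan(300/28000) = 0.61°
∠H(j300) = 7.77° − 0.61° = 7.15°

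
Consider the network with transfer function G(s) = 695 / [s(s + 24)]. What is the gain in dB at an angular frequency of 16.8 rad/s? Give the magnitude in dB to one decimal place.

|j16.8 + 24| = √(16.8² + 24²) = 29.3
|j16.8| = 16.8
|G(j16.8)| = 695 / (29.3 × 16.8) = 1.4121
20 log₁₀(1.4121) = 3.00 dB

3.0 dB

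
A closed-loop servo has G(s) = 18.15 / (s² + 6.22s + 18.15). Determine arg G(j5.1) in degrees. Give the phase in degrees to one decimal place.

∠[(j5.1)² + 6.22(j5.1) + 18.15] = ∠[-7.86 + j31.722] = 103.92°
∠G(j5.1) = −103.92° = -103.92°

-103.9 deg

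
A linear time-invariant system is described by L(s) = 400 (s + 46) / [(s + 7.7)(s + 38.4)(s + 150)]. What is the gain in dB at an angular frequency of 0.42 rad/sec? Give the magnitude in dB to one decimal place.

|j0.42 + 46| = √(0.42² + 46²) = 46
|j0.42 + 7.7| = √(0.42² + 7.7²) = 7.711
|j0.42 + 38.4| = √(0.42² + 38.4²) = 38.4
|j0.42 + 150| = √(0.42² + 150²) = 150
|L(j0.42)| = 400 × 46 / (7.711 × 38.4 × 150) = 0.41424
20 log₁₀(0.41424) = -7.66 dB

-7.7 dB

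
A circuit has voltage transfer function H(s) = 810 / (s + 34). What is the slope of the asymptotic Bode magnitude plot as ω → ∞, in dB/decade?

With 0 zeros and 1 pole, the high-frequency asymptotic slope is 20 × (0 − 1) = -20 dB/decade.

-20 dB/decade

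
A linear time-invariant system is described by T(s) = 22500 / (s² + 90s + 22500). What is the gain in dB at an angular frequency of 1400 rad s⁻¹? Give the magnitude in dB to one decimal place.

|(j1400)² + 90(j1400) + 22500| = |-1.9375e+06 + j1.26e+05| = 1.942e+06
|T(j1400)| = 22500 / 1.942e+06 = 0.011588
20 log₁₀(0.011588) = -38.72 dB

-38.7 dB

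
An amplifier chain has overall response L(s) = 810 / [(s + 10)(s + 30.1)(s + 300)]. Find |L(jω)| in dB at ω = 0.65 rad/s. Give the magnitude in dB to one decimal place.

-41.0 dB

|j0.65 + 10| = √(0.65² + 10²) = 10.02
|j0.65 + 30.1| = √(0.65² + 30.1²) = 30.11
|j0.65 + 300| = √(0.65² + 300²) = 300
|L(j0.65)| = 810 / (10.02 × 30.11 × 300) = 0.0089491
20 log₁₀(0.0089491) = -40.96 dB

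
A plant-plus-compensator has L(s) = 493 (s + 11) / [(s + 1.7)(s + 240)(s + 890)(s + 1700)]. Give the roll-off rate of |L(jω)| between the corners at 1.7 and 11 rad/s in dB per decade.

-20 dB/decade

In this band the factors already past their corner are: pole at 1.7; net slope = -20 dB/decade.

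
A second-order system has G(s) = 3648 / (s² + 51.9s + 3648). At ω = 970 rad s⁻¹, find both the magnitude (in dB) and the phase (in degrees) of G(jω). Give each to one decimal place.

|G| = -48.2 dB, ∠G = -176.9°

|(j970)² + 51.9(j970) + 3648| = |-9.3725e+05 + j50343| = 9.386e+05
|G(j970)| = 3648 / 9.386e+05 = 0.0038866
20 log₁₀(0.0038866) = -48.21 dB
∠[(j970)² + 51.9(j970) + 3648] = ∠[-9.3725e+05 + j50343] = 176.93°
∠G(j970) = −176.93° = -176.93°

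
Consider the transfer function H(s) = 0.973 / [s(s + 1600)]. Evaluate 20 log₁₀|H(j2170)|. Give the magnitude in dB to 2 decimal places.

|j2170 + 1600| = √(2170² + 1600²) = 2696
|j2170| = 2170
|H(j2170)| = 0.973 / (2696 × 2170) = 1.6631e-07
20 log₁₀(1.6631e-07) = -135.582 dB

-135.58 dB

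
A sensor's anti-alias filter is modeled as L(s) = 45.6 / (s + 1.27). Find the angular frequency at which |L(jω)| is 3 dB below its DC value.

1.27 rad/s

For a single-pole low-pass, the −3 dB point is at the pole: ω = 1.27 rad/s.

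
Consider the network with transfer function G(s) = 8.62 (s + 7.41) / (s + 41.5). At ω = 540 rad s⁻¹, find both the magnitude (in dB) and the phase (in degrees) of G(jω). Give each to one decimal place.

|j540 + 7.41| = √(540² + 7.41²) = 540.1
|j540 + 41.5| = √(540² + 41.5²) = 541.6
|G(j540)| = 8.62 × 540.1 / 541.6 = 8.5955
20 log₁₀(8.5955) = 18.69 dB
∠(j540 + 7.41) = arctan(540/7.41) = 89.21°
∠(j540 + 41.5) = arctan(540/41.5) = 85.61°
∠G(j540) = 89.21° − 85.61° = 3.61°

|G| = 18.7 dB, ∠G = 3.6°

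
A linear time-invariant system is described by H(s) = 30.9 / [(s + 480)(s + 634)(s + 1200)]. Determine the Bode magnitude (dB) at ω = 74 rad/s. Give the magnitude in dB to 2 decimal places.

-141.63 dB

|j74 + 480| = √(74² + 480²) = 485.7
|j74 + 634| = √(74² + 634²) = 638.3
|j74 + 1200| = √(74² + 1200²) = 1202
|H(j74)| = 30.9 / (485.7 × 638.3 × 1202) = 8.2906e-08
20 log₁₀(8.2906e-08) = -141.628 dB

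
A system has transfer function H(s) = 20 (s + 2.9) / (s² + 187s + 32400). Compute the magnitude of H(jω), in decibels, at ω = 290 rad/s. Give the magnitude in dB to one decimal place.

-22.2 dB

|j290 + 2.9| = √(290² + 2.9²) = 290
|(j290)² + 187(j290) + 32400| = |-51700 + j54230| = 7.493e+04
|H(j290)| = 20 × 290 / 7.493e+04 = 0.077414
20 log₁₀(0.077414) = -22.22 dB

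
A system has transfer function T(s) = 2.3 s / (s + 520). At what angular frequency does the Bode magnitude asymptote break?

The single real pole at s = −520 gives a corner at ω = 520 rad/s.

520 rad/s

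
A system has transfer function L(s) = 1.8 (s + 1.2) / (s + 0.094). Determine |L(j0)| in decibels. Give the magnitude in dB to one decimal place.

27.2 dB

L(0) = 1.8 × 1.2 / 0.094 = 22.979
20 log₁₀(22.979) = 27.23 dB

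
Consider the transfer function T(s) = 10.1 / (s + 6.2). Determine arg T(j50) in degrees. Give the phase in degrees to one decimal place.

-82.9 deg

∠(j50 + 6.2) = arctan(50/6.2) = 82.93°
∠T(j50) = −82.93° = -82.93°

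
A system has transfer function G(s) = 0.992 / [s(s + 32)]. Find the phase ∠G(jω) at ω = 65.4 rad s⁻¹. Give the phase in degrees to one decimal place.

-153.9°

∠(j65.4 + 32) = arctan(65.4/32) = 63.93°
∠(j65.4) = 90.00°
∠G(j65.4) = − (63.93° + 90.00°) = -153.93°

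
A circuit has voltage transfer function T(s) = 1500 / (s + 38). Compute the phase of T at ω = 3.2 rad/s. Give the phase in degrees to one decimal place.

-4.8°

∠(j3.2 + 38) = arctan(3.2/38) = 4.81°
∠T(j3.2) = −4.81° = -4.81°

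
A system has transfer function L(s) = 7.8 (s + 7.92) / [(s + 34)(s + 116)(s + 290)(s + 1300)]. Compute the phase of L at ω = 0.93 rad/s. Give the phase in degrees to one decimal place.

∠(j0.93 + 7.92) = arctan(0.93/7.92) = 6.70°
∠(j0.93 + 34) = arctan(0.93/34) = 1.57°
∠(j0.93 + 116) = arctan(0.93/116) = 0.46°
∠(j0.93 + 290) = arctan(0.93/290) = 0.18°
∠(j0.93 + 1300) = arctan(0.93/1300) = 0.04°
∠L(j0.93) = 6.70° − (1.57° + 0.46° + 0.18° + 0.04°) = 4.45°

4.4°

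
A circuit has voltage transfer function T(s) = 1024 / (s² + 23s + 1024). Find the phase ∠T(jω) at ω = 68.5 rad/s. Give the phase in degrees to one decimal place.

∠[(j68.5)² + 23(j68.5) + 1024] = ∠[-3668.2 + j1575.5] = 156.76°
∠T(j68.5) = −156.76° = -156.76°

-156.8°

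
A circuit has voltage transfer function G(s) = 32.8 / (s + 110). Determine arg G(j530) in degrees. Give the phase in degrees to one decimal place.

-78.3°

∠(j530 + 110) = arctan(530/110) = 78.27°
∠G(j530) = −78.27° = -78.27°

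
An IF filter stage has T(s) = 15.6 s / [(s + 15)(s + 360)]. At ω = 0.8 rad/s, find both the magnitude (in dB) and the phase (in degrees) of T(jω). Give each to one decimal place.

|j0.8| = 0.8
|j0.8 + 15| = √(0.8² + 15²) = 15.02
|j0.8 + 360| = √(0.8² + 360²) = 360
|T(j0.8)| = 15.6 × 0.8 / (15.02 × 360) = 0.0023078
20 log₁₀(0.0023078) = -52.74 dB
∠(j0.8) = 90.00°
∠(j0.8 + 15) = arctan(0.8/15) = 3.05°
∠(j0.8 + 360) = arctan(0.8/360) = 0.13°
∠T(j0.8) = 90.00° − (3.05° + 0.13°) = 86.82°

|T| = -52.7 dB, ∠T = 86.8 deg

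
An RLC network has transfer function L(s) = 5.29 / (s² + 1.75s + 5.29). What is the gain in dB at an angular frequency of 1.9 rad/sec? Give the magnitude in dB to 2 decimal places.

|(j1.9)² + 1.75(j1.9) + 5.29| = |1.68 + j3.325| = 3.725
|L(j1.9)| = 5.29 / 3.725 = 1.42
20 log₁₀(1.42) = 3.046 dB

3.05 dB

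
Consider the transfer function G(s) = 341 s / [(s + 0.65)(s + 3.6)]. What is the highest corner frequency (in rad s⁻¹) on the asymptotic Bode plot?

3.6 rad s⁻¹

Break frequencies occur at each pole and zero magnitude: 0.65 rad s⁻¹, 3.6 rad s⁻¹.
The highest is 3.6 rad s⁻¹.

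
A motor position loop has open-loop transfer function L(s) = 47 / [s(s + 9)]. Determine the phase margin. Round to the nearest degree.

Gain crossover: |L(jω)| = 1 at ω ≈ 4.64 rad/s.
∠L(j4.64) = −90° − arctan(4.64/9) ≈ -117.28°
PM = 180° + (-117.28°) = 62.72°

63°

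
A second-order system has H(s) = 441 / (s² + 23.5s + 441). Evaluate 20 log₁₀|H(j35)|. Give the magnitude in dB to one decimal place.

-8.2 dB

|(j35)² + 23.5(j35) + 441| = |-784 + j822.5| = 1136
|H(j35)| = 441 / 1136 = 0.3881
20 log₁₀(0.3881) = -8.22 dB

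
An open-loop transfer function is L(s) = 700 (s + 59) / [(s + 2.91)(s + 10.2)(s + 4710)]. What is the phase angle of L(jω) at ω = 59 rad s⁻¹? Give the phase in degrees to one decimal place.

-123.1°

∠(j59 + 59) = arctan(59/59) = 45.00°
∠(j59 + 2.91) = arctan(59/2.91) = 87.18°
∠(j59 + 10.2) = arctan(59/10.2) = 80.19°
∠(j59 + 4710) = arctan(59/4710) = 0.72°
∠L(j59) = 45.00° − (87.18° + 80.19° + 0.72°) = -123.09°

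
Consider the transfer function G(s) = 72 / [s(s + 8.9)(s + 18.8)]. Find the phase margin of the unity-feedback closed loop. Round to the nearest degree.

Gain crossover: |G(jω)| = 1 at ω ≈ 0.43 rad s⁻¹.
∠G(j0.43) = −90° − arctan(0.43/8.9) − arctan(0.43/18.8) ≈ -94.07°
PM = 180° + (-94.07°) = 85.93°

86°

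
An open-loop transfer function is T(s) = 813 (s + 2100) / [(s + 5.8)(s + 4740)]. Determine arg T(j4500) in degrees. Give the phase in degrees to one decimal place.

-68.5°

∠(j4500 + 2100) = arctan(4500/2100) = 64.98°
∠(j4500 + 5.8) = arctan(4500/5.8) = 89.93°
∠(j4500 + 4740) = arctan(4500/4740) = 43.51°
∠T(j4500) = 64.98° − (89.93° + 43.51°) = -68.46°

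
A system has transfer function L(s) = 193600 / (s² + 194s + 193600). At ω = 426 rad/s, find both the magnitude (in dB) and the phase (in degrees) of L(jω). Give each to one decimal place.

|L| = 7.3 dB, ∠L = -81.7°

|(j426)² + 194(j426) + 193600| = |12124 + j82644| = 8.353e+04
|L(j426)| = 193600 / 8.353e+04 = 2.3178
20 log₁₀(2.3178) = 7.30 dB
∠[(j426)² + 194(j426) + 193600] = ∠[12124 + j82644] = 81.65°
∠L(j426) = −81.65° = -81.65°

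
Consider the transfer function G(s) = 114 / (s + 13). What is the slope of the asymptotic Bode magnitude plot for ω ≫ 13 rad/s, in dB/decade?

With 0 zeros and 1 pole, the high-frequency asymptotic slope is 20 × (0 − 1) = -20 dB/decade.

-20 dB/decade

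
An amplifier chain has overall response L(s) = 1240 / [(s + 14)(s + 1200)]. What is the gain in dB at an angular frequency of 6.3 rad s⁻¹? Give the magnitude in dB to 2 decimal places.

|j6.3 + 14| = √(6.3² + 14²) = 15.35
|j6.3 + 1200| = √(6.3² + 1200²) = 1200
|L(j6.3)| = 1240 / (15.35 × 1200) = 0.067308
20 log₁₀(0.067308) = -23.439 dB

-23.44 dB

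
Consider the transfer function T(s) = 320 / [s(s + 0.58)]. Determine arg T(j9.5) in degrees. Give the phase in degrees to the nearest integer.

-177 deg

∠(j9.5 + 0.58) = arctan(9.5/0.58) = 86.51°
∠(j9.5) = 90.00°
∠T(j9.5) = − (86.51° + 90.00°) = -176.51°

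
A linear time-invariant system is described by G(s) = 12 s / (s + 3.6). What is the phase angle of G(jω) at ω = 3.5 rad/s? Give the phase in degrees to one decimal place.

45.8°

∠(j3.5) = 90.00°
∠(j3.5 + 3.6) = arctan(3.5/3.6) = 44.19°
∠G(j3.5) = 90.00° − 44.19° = 45.81°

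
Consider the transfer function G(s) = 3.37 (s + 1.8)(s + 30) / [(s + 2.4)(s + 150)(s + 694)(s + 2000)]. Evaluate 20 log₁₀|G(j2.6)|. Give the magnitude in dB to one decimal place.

|j2.6 + 1.8| = √(2.6² + 1.8²) = 3.162
|j2.6 + 30| = √(2.6² + 30²) = 30.11
|j2.6 + 2.4| = √(2.6² + 2.4²) = 3.538
|j2.6 + 150| = √(2.6² + 150²) = 150
|j2.6 + 694| = √(2.6² + 694²) = 694
|j2.6 + 2000| = √(2.6² + 2000²) = 2000
|G(j2.6)| = 3.37 × 3.162 × 30.11 / (3.538 × 150 × 694 × 2000) = 4.3554e-07
20 log₁₀(4.3554e-07) = -127.22 dB

-127.2 dB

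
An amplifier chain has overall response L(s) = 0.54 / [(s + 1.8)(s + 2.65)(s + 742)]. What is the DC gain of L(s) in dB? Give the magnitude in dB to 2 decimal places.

-76.33 dB

L(0) = 0.54 / (1.8 × 2.65 × 742) = 0.00015257
20 log₁₀(0.00015257) = -76.331 dB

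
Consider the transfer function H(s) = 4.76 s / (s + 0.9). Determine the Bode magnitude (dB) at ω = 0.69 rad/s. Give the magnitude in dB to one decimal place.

|j0.69| = 0.69
|j0.69 + 0.9| = √(0.69² + 0.9²) = 1.134
|H(j0.69)| = 4.76 × 0.69 / 1.134 = 2.8961
20 log₁₀(2.8961) = 9.24 dB

9.2 dB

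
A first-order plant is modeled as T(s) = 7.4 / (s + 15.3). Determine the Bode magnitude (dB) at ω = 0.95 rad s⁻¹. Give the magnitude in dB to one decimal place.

-6.3 dB

|j0.95 + 15.3| = √(0.95² + 15.3²) = 15.33
|T(j0.95)| = 7.4 / 15.33 = 0.48273
20 log₁₀(0.48273) = -6.33 dB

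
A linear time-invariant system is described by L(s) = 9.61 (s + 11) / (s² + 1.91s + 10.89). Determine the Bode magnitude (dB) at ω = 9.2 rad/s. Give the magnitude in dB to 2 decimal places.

|j9.2 + 11| = √(9.2² + 11²) = 14.34
|(j9.2)² + 1.91(j9.2) + 10.89| = |-73.75 + j17.572| = 75.81
|L(j9.2)| = 9.61 × 14.34 / 75.81 = 1.8177
20 log₁₀(1.8177) = 5.190 dB

5.19 dB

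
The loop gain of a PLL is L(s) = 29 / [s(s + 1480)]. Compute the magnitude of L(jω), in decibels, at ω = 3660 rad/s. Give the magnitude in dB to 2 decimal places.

-113.95 dB

|j3660 + 1480| = √(3660² + 1480²) = 3948
|j3660| = 3660
|L(j3660)| = 29 / (3948 × 3660) = 2.007e-06
20 log₁₀(2.007e-06) = -113.949 dB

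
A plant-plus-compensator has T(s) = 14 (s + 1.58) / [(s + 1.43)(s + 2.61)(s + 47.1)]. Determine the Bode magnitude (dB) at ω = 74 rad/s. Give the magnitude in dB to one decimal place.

|j74 + 1.58| = √(74² + 1.58²) = 74.02
|j74 + 1.43| = √(74² + 1.43²) = 74.01
|j74 + 2.61| = √(74² + 2.61²) = 74.05
|j74 + 47.1| = √(74² + 47.1²) = 87.72
|T(j74)| = 14 × 74.02 / (74.01 × 74.05 × 87.72) = 0.0021555
20 log₁₀(0.0021555) = -53.33 dB

-53.3 dB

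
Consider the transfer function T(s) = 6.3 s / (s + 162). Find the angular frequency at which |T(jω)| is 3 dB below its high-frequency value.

For a single-pole high-pass, the −3 dB point is at the pole: ω = 162 rad/s.

162 rad/s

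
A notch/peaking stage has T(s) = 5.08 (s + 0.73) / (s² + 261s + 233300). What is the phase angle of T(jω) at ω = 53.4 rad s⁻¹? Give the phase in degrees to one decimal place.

∠(j53.4 + 0.73) = arctan(53.4/0.73) = 89.22°
∠[(j53.4)² + 261(j53.4) + 233300] = ∠[2.3045e+05 + j13937] = 3.46°
∠T(j53.4) = 89.22° − 3.46° = 85.76°

85.8°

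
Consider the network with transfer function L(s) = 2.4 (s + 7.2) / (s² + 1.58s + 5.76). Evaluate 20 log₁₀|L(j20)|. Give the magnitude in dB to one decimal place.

|j20 + 7.2| = √(20² + 7.2²) = 21.26
|(j20)² + 1.58(j20) + 5.76| = |-394.24 + j31.6| = 395.5
|L(j20)| = 2.4 × 21.26 / 395.5 = 0.12899
20 log₁₀(0.12899) = -17.79 dB

-17.8 dB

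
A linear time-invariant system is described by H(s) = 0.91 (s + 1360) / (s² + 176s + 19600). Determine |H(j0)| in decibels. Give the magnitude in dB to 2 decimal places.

H(0) = 0.91 × 1360 / 19600 = 0.063143
20 log₁₀(0.063143) = -23.994 dB

-23.99 dB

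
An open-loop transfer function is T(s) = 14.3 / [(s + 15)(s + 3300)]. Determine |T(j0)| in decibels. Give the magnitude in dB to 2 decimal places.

-70.79 dB

T(0) = 14.3 / (15 × 3300) = 0.00028889
20 log₁₀(0.00028889) = -70.785 dB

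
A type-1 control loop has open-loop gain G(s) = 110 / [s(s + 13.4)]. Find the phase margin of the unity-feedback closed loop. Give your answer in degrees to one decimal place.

61.7°

Gain crossover: |G(jω)| = 1 at ω ≈ 7.23 rad/sec.
∠G(j7.23) = −90° − arctan(7.23/13.4) ≈ -118.33°
PM = 180° + (-118.33°) = 61.67°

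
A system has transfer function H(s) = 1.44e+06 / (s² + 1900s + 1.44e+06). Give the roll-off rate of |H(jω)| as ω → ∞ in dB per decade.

-40 dB/decade

With 0 zeros and 2 poles, the high-frequency asymptotic slope is 20 × (0 − 2) = -40 dB/decade.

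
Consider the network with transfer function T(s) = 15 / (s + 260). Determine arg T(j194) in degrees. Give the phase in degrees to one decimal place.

∠(j194 + 260) = arctan(194/260) = 36.73°
∠T(j194) = −36.73° = -36.73°

-36.7°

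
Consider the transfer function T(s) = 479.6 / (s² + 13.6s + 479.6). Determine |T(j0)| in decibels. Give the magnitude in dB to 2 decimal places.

0.00 dB

T(0) = 479.6 / 479.6 = 1
20 log₁₀(1) = 0.000 dB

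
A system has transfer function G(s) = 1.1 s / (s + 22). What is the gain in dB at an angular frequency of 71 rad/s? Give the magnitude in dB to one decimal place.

0.4 dB

|j71| = 71
|j71 + 22| = √(71² + 22²) = 74.33
|G(j71)| = 1.1 × 71 / 74.33 = 1.0507
20 log₁₀(1.0507) = 0.43 dB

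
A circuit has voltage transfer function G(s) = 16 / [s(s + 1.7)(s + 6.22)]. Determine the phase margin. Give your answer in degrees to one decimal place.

43.5 deg

Gain crossover: |G(jω)| = 1 at ω ≈ 1.21 rad/s.
∠G(j1.21) = −90° − arctan(1.21/1.7) − arctan(1.21/6.22) ≈ -136.45°
PM = 180° + (-136.45°) = 43.55°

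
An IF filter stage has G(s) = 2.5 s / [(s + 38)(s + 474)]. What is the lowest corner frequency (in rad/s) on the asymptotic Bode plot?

38 rad/s

Break frequencies occur at each pole and zero magnitude: 38 rad/s, 474 rad/s.
The lowest is 38 rad/s.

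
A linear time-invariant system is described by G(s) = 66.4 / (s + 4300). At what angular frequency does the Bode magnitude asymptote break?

4300 rad s⁻¹

The single real pole at s = −4300 gives a corner at ω = 4300 rad s⁻¹.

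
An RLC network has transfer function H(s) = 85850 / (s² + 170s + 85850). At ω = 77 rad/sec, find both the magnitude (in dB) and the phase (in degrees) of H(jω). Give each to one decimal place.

|H| = 0.5 dB, ∠H = -9.3°

|(j77)² + 170(j77) + 85850| = |79921 + j13090| = 8.099e+04
|H(j77)| = 85850 / 8.099e+04 = 1.0601
20 log₁₀(1.0601) = 0.51 dB
∠[(j77)² + 170(j77) + 85850] = ∠[79921 + j13090] = 9.30°
∠H(j77) = −9.30° = -9.30°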